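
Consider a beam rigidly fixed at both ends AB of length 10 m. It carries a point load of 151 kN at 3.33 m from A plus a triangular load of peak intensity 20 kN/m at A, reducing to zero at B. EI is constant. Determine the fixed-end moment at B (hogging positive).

Take the two fixed-end moments M_A, M_B as redundants; the released structure is the simple span AB.
Simple-span end rotations at A and B under the given loads:
  at A: point load 151 at a = 3.33: Pab(L + b)/(6LEI) = 931.8/EI
  at B: point load 151 at a = 3.33: Pab(L + a)/(6LEI) = 745.1/EI
  at A: triangular load, peak 20: w₀L³/(45EI) = 444.4/EI
  at B: triangular load, peak 20: 7w₀L³/(360EI) = 388.9/EI
  θ_A0 = 1376/EI,  θ_B0 = 1134/EI
Flexibility coefficients: a unit moment at one end gives L/(3EI) there and L/(6EI) at the far end, so f₁₁ = f₂₂ = 3.333/EI and f₁₂ = f₂₁ = 1.667/EI.
Compatibility — zero rotation at each built-in end:
  3.333 M_A + 1.667 M_B = 1376
  1.667 M_A + 3.333 M_B = 1134
Solving the pair gives M_A = 323.7 kN·m and M_B = 178.4 kN·m (hogging).

M_B = 178.4 kN·m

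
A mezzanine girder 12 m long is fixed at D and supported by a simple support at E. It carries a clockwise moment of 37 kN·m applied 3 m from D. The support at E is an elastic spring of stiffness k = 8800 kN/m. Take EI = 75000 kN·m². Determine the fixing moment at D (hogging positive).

Take the reaction at E as the redundant and release it; the primary structure is a cantilever fixed at D.
Downward deflection at the released point E due to the loads:
  clockwise couple 37 at a = 3: M₀a(2L − a)/(2EI) = 1166/EI
Tip deflection under a unit load at E: L³/(3EI) = 576/EI.
With EI = 75000 kN·m²: δ_0 = 0.01554 m and δ_{EE} = 0.00768 m/kN.
Compatibility — the spring shortens by R_E/k under the reaction it provides: δ_0 − R_E·δ_{EE} = R_E/k. With 1/k = 0.000114 m/kN, R_E = δ_0 / (δ_{EE} + 1/k) = 0.01554 / (0.00768 + 0.000114) = 1.994 kN.
Moment equilibrium about D: M_D = Σ(load moments about D) − R_E·L = 37 − 1.994×12 = 13.07 kN·m.

M_D = 13.07 kN·m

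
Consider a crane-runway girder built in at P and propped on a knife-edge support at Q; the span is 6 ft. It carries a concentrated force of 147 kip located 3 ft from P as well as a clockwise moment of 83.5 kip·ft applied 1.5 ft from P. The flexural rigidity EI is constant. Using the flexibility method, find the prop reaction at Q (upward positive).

Release the roller at Q. Primary structure: cantilever fixed at P.
Deflection at Q on the released cantilever, summing each load's contribution:
  point load 147 at a = 3: Pa²(3L − a)/(6EI) = 3308/EI
  clockwise couple 83.5 at a = 1.5: M₀a(2L − a)/(2EI) = 657.6/EI
  δ_0 = 3965/EI
Tip deflection under a unit load at Q: L³/(3EI) = 72/EI.
The prop prevents deflection at Q: R_Q = δ_0/δ_{QQ} = 3965/72 = 55.07 kip.

R_Q = 55.07 kip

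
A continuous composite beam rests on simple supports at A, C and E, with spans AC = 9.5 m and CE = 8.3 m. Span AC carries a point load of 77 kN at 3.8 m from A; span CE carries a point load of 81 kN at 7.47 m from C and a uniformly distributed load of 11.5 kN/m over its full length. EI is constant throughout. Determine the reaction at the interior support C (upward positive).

R_C = 115.4 kN

Take M_C as the redundant. Released structure: two simple spans AC and CE with a hinge at C.
End slopes at the hinge C, treating each span as simply supported:
  span AC: point load 77 at a = 3.8: Pab(L + a)/(6LEI) = 389.2/EI
  span CE: point load 81 at a = 7.47: Pab(L + b)/(6LEI) = 92.07/EI
  span CE: UDL 11.5: wL³/(24EI) = 274/EI
  relative rotation θ_0 = (389.2 + 366.1)/EI = 755.2/EI
A unit hogging moment at C produces rotation L₁/(3EI) + L₂/(3EI) = 5.933/EI.
Compatibility: M_C·(L₁+L₂)/(3EI) = θ_0, giving M_C = 127.3 kN·m (hogging).
Span AC, ΣM about A with M_C applied at C: R_C^{AC}·9.5 = 292.6 + 127.3, so R_C^{AC} = 44.2 kN and R_A = 77 − 44.2 = 32.8 kN.
Span CE, ΣM about E: R_C^{CE}·8.3 = 463.3 + 127.3, so R_C^{CE} = 71.16 kN and R_E = 176.4 − 71.16 = 105.3 kN.
R_C = 44.2 + 71.16 = 115.4 kN.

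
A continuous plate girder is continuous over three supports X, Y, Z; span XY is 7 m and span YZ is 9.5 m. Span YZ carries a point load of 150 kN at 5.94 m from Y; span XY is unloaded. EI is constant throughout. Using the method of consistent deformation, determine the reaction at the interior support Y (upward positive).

Take M_Y as the redundant. Released structure: two simple spans XY and YZ with a hinge at Y.
End slopes at the hinge Y, treating each span as simply supported:
  span YZ: point load 150 at a = 5.94: Pab(L + b)/(6LEI) = 726.8/EI
  relative rotation θ_0 = (0 + 726.8)/EI = 726.8/EI
A unit hogging moment at Y produces rotation L₁/(3EI) + L₂/(3EI) = 5.5/EI.
Slope continuity at Y: θ_0 = M_Y·5.5/EI, so M_Y = 726.8/5.5 = 132.1 kN·m (hogging).
Span XY, ΣM about X with M_Y applied at Y: R_Y^{XY}·7 = 0 + 132.1, so R_Y^{XY} = 18.88 kN and R_X = 0 − 18.88 = -18.88 kN.
Span YZ, ΣM about Z: R_Y^{YZ}·9.5 = 534 + 132.1, so R_Y^{YZ} = 70.12 kN and R_Z = 150 − 70.12 = 79.88 kN.
R_Y = 18.88 + 70.12 = 89 kN.

R_Y = 89 kN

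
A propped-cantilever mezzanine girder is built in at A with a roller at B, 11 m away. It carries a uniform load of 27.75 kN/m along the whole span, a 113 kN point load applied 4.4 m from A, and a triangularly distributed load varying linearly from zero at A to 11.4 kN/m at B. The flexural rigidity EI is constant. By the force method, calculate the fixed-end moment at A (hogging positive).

Take the reaction at B as the redundant and release it; the primary structure is a cantilever fixed at A.
Primary-structure tip deflection at B by superposition:
  UDL 27.75: wL⁴/(8EI) = 50786/EI
  point load 113 at a = 4.4: Pa²(3L − a)/(6EI) = 10428/EI
  triangular load, peak 11.4 at the free end: 11w₀L⁴/(120EI) = 15300/EI
  δ_0 = 76514/EI
Flexibility coefficient — unit upward force at B: δ_{BB} = L³/(3EI) = 443.7/EI.
Compatibility at B: δ_0 − R_B·δ_{BB} = 0, so R_B = 76514/443.7 = 172.5 kN.
Moment equilibrium about A: M_A = Σ(load moments about A) − R_B·L = 2636 − 172.5×11 = 738.8 kN·m.

M_A = 738.8 kN·m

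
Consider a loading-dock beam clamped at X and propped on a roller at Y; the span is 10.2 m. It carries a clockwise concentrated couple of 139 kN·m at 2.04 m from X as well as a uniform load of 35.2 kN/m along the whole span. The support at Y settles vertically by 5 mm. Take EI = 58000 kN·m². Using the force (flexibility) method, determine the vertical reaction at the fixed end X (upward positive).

Choose R_Y as the redundant. The primary structure is the cantilever fixed at X.
Downward deflection at the released point Y due to the loads:
  clockwise couple 139 at a = 2.04: M₀a(2L − a)/(2EI) = 2603/EI
  UDL 35.2: wL⁴/(8EI) = 47627/EI
  δ_0 = 50230/EI
Tip deflection under a unit load at Y: L³/(3EI) = 353.7/EI.
With EI = 58000 kN·m²: δ_0 = 0.86604 m and δ_{YY} = 0.006099 m/kN.
Compatibility — the beam at Y must follow the support down by 0.005 m: δ_0 − R_Y·δ_{YY} = 0.005, so R_Y = (0.86604 − 0.005)/0.006099 = 141.2 kN.
Vertical equilibrium: R_X = ΣP − R_Y = 359 − 141.2 = 217.9 kN.

R_X = 217.9 kN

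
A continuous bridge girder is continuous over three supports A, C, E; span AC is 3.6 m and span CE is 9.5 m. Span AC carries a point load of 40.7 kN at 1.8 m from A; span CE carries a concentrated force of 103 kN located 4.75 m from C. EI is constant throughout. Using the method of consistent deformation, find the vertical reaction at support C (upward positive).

R_C = 125.7 kN

Take M_C as the redundant. Released structure: two simple spans AC and CE with a hinge at C.
Rotations at C on the released spans (each span's end-slope, ×1/EI):
  span AC: point load 40.7 at a = 1.8: Pab(L + a)/(6LEI) = 32.97/EI
  span CE: point load 103 at a = 4.75: Pab(L + b)/(6LEI) = 581/EI
  relative rotation θ_0 = (32.97 + 581)/EI = 614/EI
A unit hogging moment at C produces rotation L₁/(3EI) + L₂/(3EI) = 4.367/EI.
Slope continuity at C: θ_0 = M_C·4.367/EI, so M_C = 614/4.367 = 140.6 kN·m (hogging).
Span AC, ΣM about A with M_C applied at C: R_C^{AC}·3.6 = 73.26 + 140.6, so R_C^{AC} = 59.41 kN and R_A = 40.7 − 59.41 = -18.71 kN.
Span CE, ΣM about E: R_C^{CE}·9.5 = 489.2 + 140.6, so R_C^{CE} = 66.3 kN and R_E = 103 − 66.3 = 36.7 kN.
R_C = 59.41 + 66.3 = 125.7 kN.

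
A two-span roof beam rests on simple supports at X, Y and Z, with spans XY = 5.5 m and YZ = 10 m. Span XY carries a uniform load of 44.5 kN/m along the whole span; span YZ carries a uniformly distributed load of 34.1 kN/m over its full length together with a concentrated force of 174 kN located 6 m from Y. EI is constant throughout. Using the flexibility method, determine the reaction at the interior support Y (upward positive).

Take M_Y as the redundant. Released structure: two simple spans XY and YZ with a hinge at Y.
Rotations at Y on the released spans (each span's end-slope, ×1/EI):
  span XY: UDL 44.5: wL³/(24EI) = 308.5/EI
  span YZ: UDL 34.1: wL³/(24EI) = 1421/EI
  span YZ: point load 174 at a = 6: Pab(L + b)/(6LEI) = 974.4/EI
  relative rotation θ_0 = (308.5 + 2395)/EI = 2704/EI
A unit hogging moment at Y produces rotation L₁/(3EI) + L₂/(3EI) = 5.167/EI.
Compatibility: M_Y·(L₁+L₂)/(3EI) = θ_0, giving M_Y = 523.3 kN·m (hogging).
Span XY, ΣM about X with M_Y applied at Y: R_Y^{XY}·5.5 = 673.1 + 523.3, so R_Y^{XY} = 217.5 kN and R_X = 244.8 − 217.5 = 27.23 kN.
Span YZ, ΣM about Z: R_Y^{YZ}·10 = 2401 + 523.3, so R_Y^{YZ} = 292.4 kN and R_Z = 515 − 292.4 = 222.6 kN.
R_Y = 217.5 + 292.4 = 510 kN.

R_Y = 510 kN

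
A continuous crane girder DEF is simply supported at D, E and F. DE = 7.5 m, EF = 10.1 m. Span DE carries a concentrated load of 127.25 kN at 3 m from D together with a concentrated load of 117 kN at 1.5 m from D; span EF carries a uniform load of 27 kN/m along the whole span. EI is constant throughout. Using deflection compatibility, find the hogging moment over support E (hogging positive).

Release continuity at E by inserting a hinge; the redundant is the internal moment M_E. The primary structure is two simply-supported spans DE and EF.
Discontinuity in slope at E on the released structure — sum the simple-span end rotations:
  span DE: point load 127.25 at a = 3: Pab(L + a)/(6LEI) = 400.8/EI
  span DE: point load 117 at a = 1.5: Pab(L + a)/(6LEI) = 210.6/EI
  span EF: UDL 27: wL³/(24EI) = 1159/EI
  relative rotation θ_0 = (611.4 + 1159)/EI = 1771/EI
A unit hogging moment at E produces rotation L₁/(3EI) + L₂/(3EI) = 5.867/EI.
Slope continuity at E: θ_0 = M_E·5.867/EI, so M_E = 1771/5.867 = 301.8 kN·m (hogging).

M_E = 301.8 kN·m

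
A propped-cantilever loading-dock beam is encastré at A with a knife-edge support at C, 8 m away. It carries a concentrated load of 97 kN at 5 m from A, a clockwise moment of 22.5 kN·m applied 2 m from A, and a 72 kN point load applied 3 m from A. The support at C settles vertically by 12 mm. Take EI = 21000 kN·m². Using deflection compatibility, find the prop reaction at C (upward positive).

R_C = 58.65 kN

Release the roller at C. Primary structure: cantilever fixed at A.
Primary-structure tip deflection at C by superposition:
  point load 97 at a = 5: Pa²(3L − a)/(6EI) = 7679/EI
  clockwise couple 22.5 at a = 2: M₀a(2L − a)/(2EI) = 315/EI
  point load 72 at a = 3: Pa²(3L − a)/(6EI) = 2268/EI
  δ_0 = 10262/EI
Flexibility coefficient — unit upward force at C: δ_{CC} = L³/(3EI) = 170.7/EI.
With EI = 21000 kN·m²: δ_0 = 0.48867 m and δ_{CC} = 0.008127 m/kN.
Compatibility — the beam at C must follow the support down by 0.012 m: δ_0 − R_C·δ_{CC} = 0.012, so R_C = (0.48867 − 0.012)/0.008127 = 58.65 kN.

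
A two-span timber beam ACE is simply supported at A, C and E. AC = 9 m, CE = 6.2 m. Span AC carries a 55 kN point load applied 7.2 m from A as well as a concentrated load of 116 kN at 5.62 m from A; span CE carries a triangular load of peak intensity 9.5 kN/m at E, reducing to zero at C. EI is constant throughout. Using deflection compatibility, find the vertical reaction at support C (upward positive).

R_C = 172.2 kN

Release continuity at C by inserting a hinge; the redundant is the internal moment M_C. The primary structure is two simply-supported spans AC and CE.
Rotations at C on the released spans (each span's end-slope, ×1/EI):
  span AC: point load 55 at a = 7.2: Pab(L + a)/(6LEI) = 213.8/EI
  span AC: point load 116 at a = 5.62: Pab(L + a)/(6LEI) = 596.6/EI
  span CE: triangular load, peak 9.5: 7w₀L³/(360EI) = 44.02/EI
  relative rotation θ_0 = (810.4 + 44.02)/EI = 854.4/EI
A unit hogging moment at C produces rotation L₁/(3EI) + L₂/(3EI) = 5.067/EI.
Compatibility: M_C·(L₁+L₂)/(3EI) = θ_0, giving M_C = 168.6 kN·m (hogging).
Span AC, ΣM about A with M_C applied at C: R_C^{AC}·9 = 1048 + 168.6, so R_C^{AC} = 135.2 kN and R_A = 171 − 135.2 = 35.83 kN.
Span CE, ΣM about E: R_C^{CE}·6.2 = 60.86 + 168.6, so R_C^{CE} = 37.02 kN and R_E = 29.45 − 37.02 = -7.567 kN.
R_C = 135.2 + 37.02 = 172.2 kN.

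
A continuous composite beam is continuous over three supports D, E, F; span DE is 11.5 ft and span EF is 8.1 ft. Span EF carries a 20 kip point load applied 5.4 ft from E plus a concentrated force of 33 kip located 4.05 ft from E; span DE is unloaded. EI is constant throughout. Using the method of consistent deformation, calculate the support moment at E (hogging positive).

M_E = 30.63 kip·ft

Insert a hinge at E; M_E is the redundant, and each span becomes simply supported.
Discontinuity in slope at E on the released structure — sum the simple-span end rotations:
  span EF: point load 20 at a = 5.4: Pab(L + b)/(6LEI) = 64.8/EI
  span EF: point load 33 at a = 4.05: Pab(L + b)/(6LEI) = 135.3/EI
  relative rotation θ_0 = (0 + 200.1)/EI = 200.1/EI
A unit hogging moment at E produces rotation L₁/(3EI) + L₂/(3EI) = 6.533/EI.
Compatibility: M_E·(L₁+L₂)/(3EI) = θ_0, giving M_E = 30.63 kip·ft (hogging).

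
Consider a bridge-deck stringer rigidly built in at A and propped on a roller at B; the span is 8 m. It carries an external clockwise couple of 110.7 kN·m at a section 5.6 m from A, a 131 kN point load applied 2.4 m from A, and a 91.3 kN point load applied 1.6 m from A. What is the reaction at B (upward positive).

R_B = 39.92 kN

Take the reaction at B as the redundant and release it; the primary structure is a cantilever fixed at A.
Deflection at B on the released cantilever, summing each load's contribution:
  clockwise couple 110.7 at a = 5.6: M₀a(2L − a)/(2EI) = 3224/EI
  point load 131 at a = 2.4: Pa²(3L − a)/(6EI) = 2716/EI
  point load 91.3 at a = 1.6: Pa²(3L − a)/(6EI) = 872.6/EI
  δ_0 = 6813/EI
Flexibility coefficient — unit upward force at B: δ_{BB} = L³/(3EI) = 170.7/EI.
Compatibility at B: δ_0 − R_B·δ_{BB} = 0, so R_B = 6813/170.7 = 39.92 kN.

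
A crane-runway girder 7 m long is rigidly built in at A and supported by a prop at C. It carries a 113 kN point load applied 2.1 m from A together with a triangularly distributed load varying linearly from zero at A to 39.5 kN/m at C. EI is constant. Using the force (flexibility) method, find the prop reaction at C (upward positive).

R_C = 89.77 kN

Take the reaction at C as the redundant and release it; the primary structure is a cantilever fixed at A.
Primary-structure tip deflection at C by superposition:
  point load 113 at a = 2.1: Pa²(3L − a)/(6EI) = 1570/EI
  triangular load, peak 39.5 at the free end: 11w₀L⁴/(120EI) = 8694/EI
  δ_0 = 10263/EI
Flexibility coefficient — unit upward force at C: δ_{CC} = L³/(3EI) = 114.3/EI.
The prop prevents deflection at C: R_C = δ_0/δ_{CC} = 10263/114.3 = 89.77 kN.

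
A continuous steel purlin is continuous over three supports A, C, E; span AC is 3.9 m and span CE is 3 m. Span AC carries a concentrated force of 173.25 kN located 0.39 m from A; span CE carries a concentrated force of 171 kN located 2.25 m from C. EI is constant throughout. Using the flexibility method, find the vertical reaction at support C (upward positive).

R_C = 86.64 kN

Release continuity at C by inserting a hinge; the redundant is the internal moment M_C. The primary structure is two simply-supported spans AC and CE.
End slopes at the hinge C, treating each span as simply supported:
  span AC: point load 173.25 at a = 0.39: Pab(L + a)/(6LEI) = 43.48/EI
  span CE: point load 171 at a = 2.25: Pab(L + b)/(6LEI) = 60.12/EI
  relative rotation θ_0 = (43.48 + 60.12)/EI = 103.6/EI
A unit hogging moment at C produces rotation L₁/(3EI) + L₂/(3EI) = 2.3/EI.
Slope continuity at C: θ_0 = M_C·2.3/EI, so M_C = 103.6/2.3 = 45.04 kN·m (hogging).
Span AC, ΣM about A with M_C applied at C: R_C^{AC}·3.9 = 67.57 + 45.04, so R_C^{AC} = 28.87 kN and R_A = 173.2 − 28.87 = 144.4 kN.
Span CE, ΣM about E: R_C^{CE}·3 = 128.2 + 45.04, so R_C^{CE} = 57.76 kN and R_E = 171 − 57.76 = 113.2 kN.
R_C = 28.87 + 57.76 = 86.64 kN.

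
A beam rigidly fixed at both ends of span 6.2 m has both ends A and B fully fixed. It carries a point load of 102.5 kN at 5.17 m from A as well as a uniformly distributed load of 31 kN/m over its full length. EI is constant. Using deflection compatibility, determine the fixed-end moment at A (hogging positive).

Release both end moments; the primary structure is a simply-supported span AB with redundants M_A and M_B.
On the primary (simply-supported) span, the end slopes from the loading are:
  at A: point load 102.5 at a = 5.17: Pab(L + b)/(6LEI) = 106.1/EI
  at B: point load 102.5 at a = 5.17: Pab(L + a)/(6LEI) = 166.8/EI
  at A: UDL 31: wL³/(24EI) = 307.8/EI
  at B: UDL 31: wL³/(24EI) = 307.8/EI
  θ_A0 = 413.9/EI,  θ_B0 = 474.7/EI
Flexibility coefficients: a unit moment at one end gives L/(3EI) there and L/(6EI) at the far end, so f₁₁ = f₂₂ = 2.067/EI and f₁₂ = f₂₁ = 1.033/EI.
Compatibility — zero rotation at each built-in end:
  2.067 M_A + 1.033 M_B = 413.9
  1.033 M_A + 2.067 M_B = 474.7
Solving the pair gives M_A = 113.9 kN·m and M_B = 172.7 kN·m (hogging).

M_A = 113.9 kN·m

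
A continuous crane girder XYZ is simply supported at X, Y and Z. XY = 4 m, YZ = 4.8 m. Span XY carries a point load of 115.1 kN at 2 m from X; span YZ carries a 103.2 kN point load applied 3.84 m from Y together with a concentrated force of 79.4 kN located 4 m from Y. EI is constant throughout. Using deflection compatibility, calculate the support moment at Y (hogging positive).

Take M_Y as the redundant. Released structure: two simple spans XY and YZ with a hinge at Y.
End slopes at the hinge Y, treating each span as simply supported:
  span XY: point load 115.1 at a = 2: Pab(L + a)/(6LEI) = 115.1/EI
  span YZ: point load 103.2 at a = 3.84: Pab(L + b)/(6LEI) = 76.09/EI
  span YZ: point load 79.4 at a = 4: Pab(L + b)/(6LEI) = 49.4/EI
  relative rotation θ_0 = (115.1 + 125.5)/EI = 240.6/EI
A unit hogging moment at Y produces rotation L₁/(3EI) + L₂/(3EI) = 2.933/EI.
Compatibility: M_Y·(L₁+L₂)/(3EI) = θ_0, giving M_Y = 82.02 kN·m (hogging).

M_Y = 82.02 kN·m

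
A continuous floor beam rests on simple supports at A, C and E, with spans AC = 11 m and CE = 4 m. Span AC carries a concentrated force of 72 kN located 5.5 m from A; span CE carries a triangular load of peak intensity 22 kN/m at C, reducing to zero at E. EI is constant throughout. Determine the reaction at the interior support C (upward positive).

Release continuity at C by inserting a hinge; the redundant is the internal moment M_C. The primary structure is two simply-supported spans AC and CE.
End slopes at the hinge C, treating each span as simply supported:
  span AC: point load 72 at a = 5.5: Pab(L + a)/(6LEI) = 544.5/EI
  span CE: triangular load, peak 22: w₀L³/(45EI) = 31.29/EI
  relative rotation θ_0 = (544.5 + 31.29)/EI = 575.8/EI
A unit hogging moment at C produces rotation L₁/(3EI) + L₂/(3EI) = 5/EI.
Compatibility: M_C·(L₁+L₂)/(3EI) = θ_0, giving M_C = 115.2 kN·m (hogging).
Span AC, ΣM about A with M_C applied at C: R_C^{AC}·11 = 396 + 115.2, so R_C^{AC} = 46.47 kN and R_A = 72 − 46.47 = 25.53 kN.
Span CE, ΣM about E: R_C^{CE}·4 = 117.3 + 115.2, so R_C^{CE} = 58.12 kN and R_E = 44 − 58.12 = -14.12 kN.
R_C = 46.47 + 58.12 = 104.6 kN.

R_C = 104.6 kN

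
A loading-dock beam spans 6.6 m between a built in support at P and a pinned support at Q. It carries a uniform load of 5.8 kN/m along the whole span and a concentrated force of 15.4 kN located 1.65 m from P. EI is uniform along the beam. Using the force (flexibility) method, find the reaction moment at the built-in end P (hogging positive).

Remove the prop at Q; the released (primary) structure is a cantilever built in at P.
Deflection at Q on the released cantilever, summing each load's contribution:
  UDL 5.8: wL⁴/(8EI) = 1376/EI
  point load 15.4 at a = 1.65: Pa²(3L − a)/(6EI) = 126.8/EI
  δ_0 = 1502/EI
Tip deflection under a unit load at Q: L³/(3EI) = 95.83/EI.
The prop prevents deflection at Q: R_Q = δ_0/δ_{QQ} = 1502/95.83 = 15.68 kN.
Moment equilibrium about P: M_P = Σ(load moments about P) − R_Q·L = 151.7 − 15.68×6.6 = 48.26 kN·m.

M_P = 48.26 kN·m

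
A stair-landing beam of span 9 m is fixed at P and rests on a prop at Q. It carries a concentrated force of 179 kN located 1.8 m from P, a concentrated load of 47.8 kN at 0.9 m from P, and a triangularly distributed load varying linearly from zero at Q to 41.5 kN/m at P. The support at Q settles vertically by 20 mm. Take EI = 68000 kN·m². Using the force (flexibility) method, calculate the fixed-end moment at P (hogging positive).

M_P = 543.2 kN·m

Release the roller at Q. Primary structure: cantilever fixed at P.
Downward deflection at the released point Q due to the loads:
  point load 179 at a = 1.8: Pa²(3L − a)/(6EI) = 2436/EI
  point load 47.8 at a = 0.9: Pa²(3L − a)/(6EI) = 168.4/EI
  triangular load, peak 41.5 at the fixed end: w₀L⁴/(30EI) = 9076/EI
  δ_0 = 11680/EI
Flexibility coefficient — unit upward force at Q: δ_{QQ} = L³/(3EI) = 243/EI.
With EI = 68000 kN·m²: δ_0 = 0.17177 m and δ_{QQ} = 0.003574 m/kN.
Compatibility — the beam at Q must follow the support down by 0.02 m: δ_0 − R_Q·δ_{QQ} = 0.02, so R_Q = (0.17177 − 0.02)/0.003574 = 42.47 kN.
Moment equilibrium about P: M_P = Σ(load moments about P) − R_Q·L = 925.5 − 42.47×9 = 543.2 kN·m.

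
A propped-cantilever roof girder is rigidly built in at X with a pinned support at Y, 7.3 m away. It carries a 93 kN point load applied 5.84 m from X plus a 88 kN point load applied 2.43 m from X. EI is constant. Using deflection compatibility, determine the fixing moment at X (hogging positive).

Choose R_Y as the redundant. The primary structure is the cantilever fixed at X.
Primary-structure tip deflection at Y by superposition:
  point load 93 at a = 5.84: Pa²(3L − a)/(6EI) = 8490/EI
  point load 88 at a = 2.43: Pa²(3L − a)/(6EI) = 1686/EI
  δ_0 = 10176/EI
Tip deflection under a unit load at Y: L³/(3EI) = 129.7/EI.
Compatibility at Y: δ_0 − R_Y·δ_{YY} = 0, so R_Y = 10176/129.7 = 78.48 kN.
Moment equilibrium about X: M_X = Σ(load moments about X) − R_Y·L = 757 − 78.48×7.3 = 184.1 kN·m.

M_X = 184.1 kN·m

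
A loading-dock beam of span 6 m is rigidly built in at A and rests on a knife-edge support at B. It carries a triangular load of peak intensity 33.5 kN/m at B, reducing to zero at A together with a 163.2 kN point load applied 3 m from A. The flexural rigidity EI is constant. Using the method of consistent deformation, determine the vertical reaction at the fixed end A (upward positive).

Remove the prop at B; the released (primary) structure is a cantilever built in at A.
Deflection at B on the released cantilever, summing each load's contribution:
  triangular load, peak 33.5 at the free end: 11w₀L⁴/(120EI) = 3980/EI
  point load 163.2 at a = 3: Pa²(3L − a)/(6EI) = 3672/EI
  δ_0 = 7652/EI
Tip deflection under a unit load at B: L³/(3EI) = 72/EI.
The prop prevents deflection at B: R_B = δ_0/δ_{BB} = 7652/72 = 106.3 kN.
Vertical equilibrium: R_A = ΣP − R_B = 263.7 − 106.3 = 157.4 kN.

R_A = 157.4 kN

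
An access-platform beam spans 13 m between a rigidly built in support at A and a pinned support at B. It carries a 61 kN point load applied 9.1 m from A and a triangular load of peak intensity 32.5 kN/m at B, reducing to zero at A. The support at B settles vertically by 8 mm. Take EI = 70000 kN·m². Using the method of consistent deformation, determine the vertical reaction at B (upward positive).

R_B = 149.8 kN

Take the reaction at B as the redundant and release it; the primary structure is a cantilever fixed at A.
Deflection at B on the released cantilever, summing each load's contribution:
  point load 61 at a = 9.1: Pa²(3L − a)/(6EI) = 25173/EI
  triangular load, peak 32.5 at the free end: 11w₀L⁴/(120EI) = 85088/EI
  δ_0 = 110261/EI
Flexibility coefficient — unit upward force at B: δ_{BB} = L³/(3EI) = 732.3/EI.
With EI = 70000 kN·m²: δ_0 = 1.5752 m and δ_{BB} = 0.010462 m/kN.
Compatibility — the beam at B must follow the support down by 0.008 m: δ_0 − R_B·δ_{BB} = 0.008, so R_B = (1.5752 − 0.008)/0.010462 = 149.8 kN.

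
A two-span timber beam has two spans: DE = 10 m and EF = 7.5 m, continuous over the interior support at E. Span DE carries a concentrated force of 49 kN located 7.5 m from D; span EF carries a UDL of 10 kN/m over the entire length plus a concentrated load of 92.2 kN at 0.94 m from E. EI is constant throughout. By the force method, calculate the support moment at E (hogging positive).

Take M_E as the redundant. Released structure: two simple spans DE and EF with a hinge at E.
Rotations at E on the released spans (each span's end-slope, ×1/EI):
  span DE: point load 49 at a = 7.5: Pab(L + a)/(6LEI) = 268/EI
  span EF: UDL 10: wL³/(24EI) = 175.8/EI
  span EF: point load 92.2 at a = 0.94: Pab(L + b)/(6LEI) = 177.6/EI
  relative rotation θ_0 = (268 + 353.4)/EI = 621.4/EI
A unit hogging moment at E produces rotation L₁/(3EI) + L₂/(3EI) = 5.833/EI.
Slope continuity at E: θ_0 = M_E·5.833/EI, so M_E = 621.4/5.833 = 106.5 kN·m (hogging).

M_E = 106.5 kN·m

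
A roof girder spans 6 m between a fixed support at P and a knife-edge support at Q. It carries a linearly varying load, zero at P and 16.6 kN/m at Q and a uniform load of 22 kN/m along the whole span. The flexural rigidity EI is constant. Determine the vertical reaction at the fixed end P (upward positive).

R_P = 104.9 kN

Choose R_Q as the redundant. The primary structure is the cantilever fixed at P.
Downward deflection at the released point Q due to the loads:
  triangular load, peak 16.6 at the free end: 11w₀L⁴/(120EI) = 1972/EI
  UDL 22: wL⁴/(8EI) = 3564/EI
  δ_0 = 5536/EI
Tip deflection under a unit load at Q: L³/(3EI) = 72/EI.
The prop prevents deflection at Q: R_Q = δ_0/δ_{QQ} = 5536/72 = 76.89 kN.
Vertical equilibrium: R_P = ΣP − R_Q = 181.8 − 76.89 = 104.9 kN.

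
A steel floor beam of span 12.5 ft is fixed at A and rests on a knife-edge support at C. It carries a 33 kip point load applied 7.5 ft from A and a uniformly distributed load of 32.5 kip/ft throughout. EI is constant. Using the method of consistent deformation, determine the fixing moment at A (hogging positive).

Choose R_C as the redundant. The primary structure is the cantilever fixed at A.
Downward deflection at the released point C due to the loads:
  point load 33 at a = 7.5: Pa²(3L − a)/(6EI) = 9281/EI
  UDL 32.5: wL⁴/(8EI) = 99182/EI
  δ_0 = 108463/EI
Tip deflection under a unit load at C: L³/(3EI) = 651/EI.
The prop prevents deflection at C: R_C = δ_0/δ_{CC} = 108463/651 = 166.6 kip.
Moment equilibrium about A: M_A = Σ(load moments about A) − R_C·L = 2787 − 166.6×12.5 = 704.1 kip·ft.

M_A = 704.1 kip·ft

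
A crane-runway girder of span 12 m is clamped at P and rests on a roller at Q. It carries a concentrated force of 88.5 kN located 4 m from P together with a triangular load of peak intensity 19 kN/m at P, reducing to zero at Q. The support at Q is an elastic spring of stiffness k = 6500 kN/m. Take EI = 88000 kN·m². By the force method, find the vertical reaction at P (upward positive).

Choose R_Q as the redundant. The primary structure is the cantilever fixed at P.
Primary-structure tip deflection at Q by superposition:
  point load 88.5 at a = 4: Pa²(3L − a)/(6EI) = 7552/EI
  triangular load, peak 19 at the fixed end: w₀L⁴/(30EI) = 13133/EI
  δ_0 = 20685/EI
Tip deflection under a unit load at Q: L³/(3EI) = 576/EI.
With EI = 88000 kN·m²: δ_0 = 0.23505 m and δ_{QQ} = 0.006545 m/kN.
Compatibility — the spring shortens by R_Q/k under the reaction it provides: δ_0 − R_Q·δ_{QQ} = R_Q/k. With 1/k = 0.000154 m/kN, R_Q = δ_0 / (δ_{QQ} + 1/k) = 0.23505 / (0.006545 + 0.000154) = 35.09 kN.
Vertical equilibrium: R_P = ΣP − R_Q = 202.5 − 35.09 = 167.4 kN.

R_P = 167.4 kN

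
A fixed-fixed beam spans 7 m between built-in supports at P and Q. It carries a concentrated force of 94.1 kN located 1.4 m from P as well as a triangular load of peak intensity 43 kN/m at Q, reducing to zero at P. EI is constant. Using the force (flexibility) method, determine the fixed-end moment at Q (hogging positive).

Release both end moments; the primary structure is a simply-supported span PQ with redundants M_P and M_Q.
On the primary (simply-supported) span, the end slopes from the loading are:
  at P: point load 94.1 at a = 1.4: Pab(L + b)/(6LEI) = 221.3/EI
  at Q: point load 94.1 at a = 1.4: Pab(L + a)/(6LEI) = 147.5/EI
  at P: triangular load, peak 43: 7w₀L³/(360EI) = 286.8/EI
  at Q: triangular load, peak 43: w₀L³/(45EI) = 327.8/EI
  θ_P0 = 508.1/EI,  θ_Q0 = 475.3/EI
Flexibility coefficients: a unit moment at one end gives L/(3EI) there and L/(6EI) at the far end, so f₁₁ = f₂₂ = 2.333/EI and f₁₂ = f₂₁ = 1.167/EI.
Compatibility — zero rotation at each built-in end:
  2.333 M_P + 1.167 M_Q = 508.1
  1.167 M_P + 2.333 M_Q = 475.3
Solving the pair gives M_P = 154.5 kN·m and M_Q = 126.4 kN·m (hogging).

M_Q = 126.4 kN·m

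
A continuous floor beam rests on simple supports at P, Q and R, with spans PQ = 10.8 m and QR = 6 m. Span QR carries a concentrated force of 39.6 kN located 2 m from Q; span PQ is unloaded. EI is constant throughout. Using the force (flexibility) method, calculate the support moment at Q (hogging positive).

M_Q = 15.71 kN·m

Take M_Q as the redundant. Released structure: two simple spans PQ and QR with a hinge at Q.
End slopes at the hinge Q, treating each span as simply supported:
  span QR: point load 39.6 at a = 2: Pab(L + b)/(6LEI) = 88/EI
  relative rotation θ_0 = (0 + 88)/EI = 88/EI
A unit hogging moment at Q produces rotation L₁/(3EI) + L₂/(3EI) = 5.6/EI.
Slope continuity at Q: θ_0 = M_Q·5.6/EI, so M_Q = 88/5.6 = 15.71 kN·m (hogging).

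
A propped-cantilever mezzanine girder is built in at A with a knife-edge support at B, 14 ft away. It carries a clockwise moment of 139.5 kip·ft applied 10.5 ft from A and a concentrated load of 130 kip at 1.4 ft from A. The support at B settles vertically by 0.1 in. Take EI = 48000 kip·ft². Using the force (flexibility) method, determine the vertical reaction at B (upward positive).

Remove the prop at B; the released (primary) structure is a cantilever built in at A.
Free-end deflection of the primary structure under the applied loading (downward +):
  clockwise couple 139.5 at a = 10.5: M₀a(2L − a)/(2EI) = 12817/EI
  point load 130 at a = 1.4: Pa²(3L − a)/(6EI) = 1724/EI
  δ_0 = 14541/EI
Flexibility coefficient — unit upward force at B: δ_{BB} = L³/(3EI) = 914.7/EI.
With EI = 48000 kip·ft²: δ_0 = 0.30293 ft and δ_{BB} = 0.019056 ft/kip.
Compatibility — the beam at B must follow the support down by 0.008333 ft: δ_0 − R_B·δ_{BB} = 0.008333, so R_B = (0.30293 − 0.008333)/0.019056 = 15.46 kip.

R_B = 15.46 kip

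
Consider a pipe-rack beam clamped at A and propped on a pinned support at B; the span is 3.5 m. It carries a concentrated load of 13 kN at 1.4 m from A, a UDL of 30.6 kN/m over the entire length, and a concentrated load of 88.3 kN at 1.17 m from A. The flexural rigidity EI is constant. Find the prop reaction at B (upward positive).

Choose R_B as the redundant. The primary structure is the cantilever fixed at A.
Free-end deflection of the primary structure under the applied loading (downward +):
  point load 13 at a = 1.4: Pa²(3L − a)/(6EI) = 38.64/EI
  UDL 30.6: wL⁴/(8EI) = 574/EI
  point load 88.3 at a = 1.17: Pa²(3L − a)/(6EI) = 188/EI
  δ_0 = 800.6/EI
Flexibility coefficient — unit upward force at B: δ_{BB} = L³/(3EI) = 14.29/EI.
Compatibility at B: δ_0 − R_B·δ_{BB} = 0, so R_B = 800.6/14.29 = 56.02 kN.

R_B = 56.02 kN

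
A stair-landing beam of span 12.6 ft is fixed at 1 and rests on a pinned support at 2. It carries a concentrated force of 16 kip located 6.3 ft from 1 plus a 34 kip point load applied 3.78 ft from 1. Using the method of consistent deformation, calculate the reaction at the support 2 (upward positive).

R_2 = 9.131 kip

Take the reaction at 2 as the redundant and release it; the primary structure is a cantilever fixed at 1.
Primary-structure tip deflection at 2 by superposition:
  point load 16 at a = 6.3: Pa²(3L − a)/(6EI) = 3334/EI
  point load 34 at a = 3.78: Pa²(3L − a)/(6EI) = 2755/EI
  δ_0 = 6088/EI
Tip deflection under a unit load at 2: L³/(3EI) = 666.8/EI.
Compatibility at 2: δ_0 − R_2·δ_{22} = 0, so R_2 = 6088/666.8 = 9.131 kip.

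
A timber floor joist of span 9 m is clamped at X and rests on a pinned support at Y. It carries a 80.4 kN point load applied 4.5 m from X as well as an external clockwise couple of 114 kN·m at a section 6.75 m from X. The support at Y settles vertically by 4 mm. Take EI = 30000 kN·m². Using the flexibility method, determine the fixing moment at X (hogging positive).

M_X = 93.81 kN·m

Remove the prop at Y; the released (primary) structure is a cantilever built in at X.
Downward deflection at the released point Y due to the loads:
  point load 80.4 at a = 4.5: Pa²(3L − a)/(6EI) = 6105/EI
  clockwise couple 114 at a = 6.75: M₀a(2L − a)/(2EI) = 4328/EI
  δ_0 = 10434/EI
Tip deflection under a unit load at Y: L³/(3EI) = 243/EI.
With EI = 30000 kN·m²: δ_0 = 0.34779 m and δ_{YY} = 0.0081 m/kN.
Compatibility — the beam at Y must follow the support down by 0.004 m: δ_0 − R_Y·δ_{YY} = 0.004, so R_Y = (0.34779 − 0.004)/0.0081 = 42.44 kN.
Moment equilibrium about X: M_X = Σ(load moments about X) − R_Y·L = 475.8 − 42.44×9 = 93.81 kN·m.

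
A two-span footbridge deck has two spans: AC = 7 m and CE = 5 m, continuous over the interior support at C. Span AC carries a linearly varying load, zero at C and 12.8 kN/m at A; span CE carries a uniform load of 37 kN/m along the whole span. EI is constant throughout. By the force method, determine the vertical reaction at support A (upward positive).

R_A = 19.94 kN

Insert a hinge at C; M_C is the redundant, and each span becomes simply supported.
End slopes at the hinge C, treating each span as simply supported:
  span AC: triangular load, peak 12.8: 7w₀L³/(360EI) = 85.37/EI
  span CE: UDL 37: wL³/(24EI) = 192.7/EI
  relative rotation θ_0 = (85.37 + 192.7)/EI = 278.1/EI
A unit hogging moment at C produces rotation L₁/(3EI) + L₂/(3EI) = 4/EI.
Slope continuity at C: θ_0 = M_C·4/EI, so M_C = 278.1/4 = 69.52 kN·m (hogging).
Span AC, ΣM about A with M_C applied at C: R_C^{AC}·7 = 104.5 + 69.52, so R_C^{AC} = 24.86 kN and R_A = 44.8 − 24.86 = 19.94 kN.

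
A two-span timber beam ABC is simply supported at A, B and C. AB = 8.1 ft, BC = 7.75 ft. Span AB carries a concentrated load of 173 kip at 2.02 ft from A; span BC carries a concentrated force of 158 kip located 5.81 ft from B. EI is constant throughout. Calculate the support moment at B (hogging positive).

M_B = 154 kip·ft

Insert a hinge at B; M_B is the redundant, and each span becomes simply supported.
Rotations at B on the released spans (each span's end-slope, ×1/EI):
  span AB: point load 173 at a = 2.02: Pab(L + a)/(6LEI) = 442.4/EI
  span BC: point load 158 at a = 5.81: Pab(L + b)/(6LEI) = 371.1/EI
  relative rotation θ_0 = (442.4 + 371.1)/EI = 813.5/EI
A unit hogging moment at B produces rotation L₁/(3EI) + L₂/(3EI) = 5.283/EI.
Compatibility: M_B·(L₁+L₂)/(3EI) = θ_0, giving M_B = 154 kip·ft (hogging).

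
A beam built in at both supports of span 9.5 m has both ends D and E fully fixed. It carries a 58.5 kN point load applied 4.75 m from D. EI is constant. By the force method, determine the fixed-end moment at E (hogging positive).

M_E = 69.47 kN·m

Release both end moments; the primary structure is a simply-supported span DE with redundants M_D and M_E.
End rotations of the released simple span under the applied load (×1/EI):
  at D: point load 58.5 at a = 4.75: Pab(L + b)/(6LEI) = 330/EI
  at E: point load 58.5 at a = 4.75: Pab(L + a)/(6LEI) = 330/EI
  θ_D0 = 330/EI,  θ_E0 = 330/EI
Flexibility coefficients: a unit moment at one end gives L/(3EI) there and L/(6EI) at the far end, so f₁₁ = f₂₂ = 3.167/EI and f₁₂ = f₂₁ = 1.583/EI.
Compatibility — zero rotation at each built-in end:
  3.167 M_D + 1.583 M_E = 330
  1.583 M_D + 3.167 M_E = 330
Solving the pair gives M_D = 69.47 kN·m and M_E = 69.47 kN·m (hogging).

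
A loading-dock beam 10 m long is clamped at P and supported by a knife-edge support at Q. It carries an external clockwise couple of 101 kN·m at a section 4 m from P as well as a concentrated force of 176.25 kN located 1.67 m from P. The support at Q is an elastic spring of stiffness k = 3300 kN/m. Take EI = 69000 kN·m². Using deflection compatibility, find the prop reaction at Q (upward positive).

R_Q = 15.68 kN

Remove the prop at Q; the released (primary) structure is a cantilever built in at P.
Primary-structure tip deflection at Q by superposition:
  clockwise couple 101 at a = 4: M₀a(2L − a)/(2EI) = 3232/EI
  point load 176.25 at a = 1.67: Pa²(3L − a)/(6EI) = 2321/EI
  δ_0 = 5553/EI
Tip deflection under a unit load at Q: L³/(3EI) = 333.3/EI.
With EI = 69000 kN·m²: δ_0 = 0.080477 m and δ_{QQ} = 0.004831 m/kN.
Compatibility — the spring shortens by R_Q/k under the reaction it provides: δ_0 − R_Q·δ_{QQ} = R_Q/k. With 1/k = 0.000303 m/kN, R_Q = δ_0 / (δ_{QQ} + 1/k) = 0.080477 / (0.004831 + 0.000303) = 15.68 kN.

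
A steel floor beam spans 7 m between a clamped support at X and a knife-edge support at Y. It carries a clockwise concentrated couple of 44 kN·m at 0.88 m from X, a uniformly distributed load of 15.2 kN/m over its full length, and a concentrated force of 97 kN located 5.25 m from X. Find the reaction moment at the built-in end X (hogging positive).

M_X = 201.1 kN·m

Choose R_Y as the redundant. The primary structure is the cantilever fixed at X.
Free-end deflection of the primary structure under the applied loading (downward +):
  clockwise couple 44 at a = 0.88: M₀a(2L − a)/(2EI) = 254/EI
  UDL 15.2: wL⁴/(8EI) = 4562/EI
  point load 97 at a = 5.25: Pa²(3L − a)/(6EI) = 7018/EI
  δ_0 = 11834/EI
Flexibility coefficient — unit upward force at Y: δ_{YY} = L³/(3EI) = 114.3/EI.
The prop prevents deflection at Y: R_Y = δ_0/δ_{YY} = 11834/114.3 = 103.5 kN.
Moment equilibrium about X: M_X = Σ(load moments about X) − R_Y·L = 925.6 − 103.5×7 = 201.1 kN·m.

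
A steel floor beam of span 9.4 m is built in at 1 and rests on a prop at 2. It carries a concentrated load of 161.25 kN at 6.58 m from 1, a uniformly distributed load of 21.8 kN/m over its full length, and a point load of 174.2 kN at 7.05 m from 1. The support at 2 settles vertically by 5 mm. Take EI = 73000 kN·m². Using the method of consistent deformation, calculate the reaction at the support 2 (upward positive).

Release the roller at 2. Primary structure: cantilever fixed at 1.
Primary-structure tip deflection at 2 by superposition:
  point load 161.25 at a = 6.58: Pa²(3L − a)/(6EI) = 25157/EI
  UDL 21.8: wL⁴/(8EI) = 21275/EI
  point load 174.2 at a = 7.05: Pa²(3L − a)/(6EI) = 30520/EI
  δ_0 = 76952/EI
Flexibility coefficient — unit upward force at 2: δ_{22} = L³/(3EI) = 276.9/EI.
With EI = 73000 kN·m²: δ_0 = 1.0541 m and δ_{22} = 0.003793 m/kN.
Compatibility — the beam at 2 must follow the support down by 0.005 m: δ_0 − R_2·δ_{22} = 0.005, so R_2 = (1.0541 − 0.005)/0.003793 = 276.6 kN.

R_2 = 276.6 kN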